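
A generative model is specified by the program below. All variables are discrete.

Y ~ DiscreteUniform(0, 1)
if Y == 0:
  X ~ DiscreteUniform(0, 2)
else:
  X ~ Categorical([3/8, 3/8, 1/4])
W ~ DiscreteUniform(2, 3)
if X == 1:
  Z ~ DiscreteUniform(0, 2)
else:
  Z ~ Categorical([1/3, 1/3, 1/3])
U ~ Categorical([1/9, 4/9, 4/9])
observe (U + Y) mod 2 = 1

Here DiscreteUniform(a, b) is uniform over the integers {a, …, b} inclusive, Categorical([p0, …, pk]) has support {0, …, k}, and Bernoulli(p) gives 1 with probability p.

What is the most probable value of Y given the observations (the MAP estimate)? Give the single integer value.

Enumerate traces; 54 have nonzero weight after conditioning:
  (Y=0, X=0, W=2, Z=0, U=1) weight 1/81
  (Y=0, X=0, W=2, Z=1, U=1) weight 1/81
  (Y=0, X=0, W=2, Z=2, U=1) weight 1/81
  (Y=0, X=0, W=3, Z=0, U=1) weight 1/81
  (Y=0, X=0, W=3, Z=1, U=1) weight 1/81
  (Y=0, X=0, W=3, Z=2, U=1) weight 1/81
  (Y=0, X=1, W=2, Z=0, U=1) weight 1/81
  (Y=0, X=1, W=2, Z=1, U=1) weight 1/81
  (Y=1, X=0, W=2, Z=0, U=0) weight 1/288
  … 45 more
Group by Y:
  weight(Y=0) = 2/9
  weight(Y=1) = 5/18
Total weight = 2/9 + 5/18 = 1/2
P(Y=0 | obs) = 2/9 / 1/2 = 4/9
P(Y=1 | obs) = 5/18 / 1/2 = 5/9
argmax = 1

argmax_v P(Y = v | obs) = 1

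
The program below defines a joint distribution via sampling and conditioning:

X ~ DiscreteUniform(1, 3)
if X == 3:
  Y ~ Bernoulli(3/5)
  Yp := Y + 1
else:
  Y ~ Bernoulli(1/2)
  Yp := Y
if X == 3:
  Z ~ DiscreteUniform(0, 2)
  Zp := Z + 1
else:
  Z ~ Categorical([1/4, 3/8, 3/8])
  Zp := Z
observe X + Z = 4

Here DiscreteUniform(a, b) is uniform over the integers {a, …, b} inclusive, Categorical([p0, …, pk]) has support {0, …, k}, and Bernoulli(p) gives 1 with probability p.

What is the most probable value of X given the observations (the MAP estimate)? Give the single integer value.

Enumerate traces; 4 have nonzero weight after conditioning:
  (X=2, Y=0, Z=2) weight 1/16
  (X=2, Y=1, Z=2) weight 1/16
  (X=3, Y=0, Z=1) weight 2/45
  (X=3, Y=1, Z=1) weight 1/15
Group by X:
  weight(X=2) = 1/8
  weight(X=3) = 1/9
Total weight = 1/8 + 1/9 = 17/72
P(X=2 | obs) = 1/8 / 17/72 = 9/17
P(X=3 | obs) = 1/9 / 17/72 = 8/17
argmax = 2

argmax_v P(X = v | obs) = 2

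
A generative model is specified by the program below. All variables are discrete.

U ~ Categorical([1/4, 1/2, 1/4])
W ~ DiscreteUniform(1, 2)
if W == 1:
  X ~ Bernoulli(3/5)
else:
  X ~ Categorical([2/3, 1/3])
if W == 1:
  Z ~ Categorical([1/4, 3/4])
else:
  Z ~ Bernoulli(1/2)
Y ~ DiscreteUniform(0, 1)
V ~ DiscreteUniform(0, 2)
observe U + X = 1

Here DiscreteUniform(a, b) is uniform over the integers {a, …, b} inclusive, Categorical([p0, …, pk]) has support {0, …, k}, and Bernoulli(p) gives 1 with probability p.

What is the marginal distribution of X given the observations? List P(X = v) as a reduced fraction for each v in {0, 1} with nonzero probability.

P(X=0) = 16/23, P(X=1) = 7/23

Enumerate traces; 48 have nonzero weight after conditioning:
  (U=0, W=1, X=1, Z=0, Y=0, V=0) weight 1/320
  (U=0, W=1, X=1, Z=0, Y=0, V=1) weight 1/320
  (U=0, W=1, X=1, Z=0, Y=0, V=2) weight 1/320
  (U=0, W=1, X=1, Z=0, Y=1, V=0) weight 1/320
  (U=0, W=1, X=1, Z=0, Y=1, V=1) weight 1/320
  (U=0, W=1, X=1, Z=0, Y=1, V=2) weight 1/320
  (U=0, W=1, X=1, Z=1, Y=0, V=0) weight 3/320
  (U=0, W=1, X=1, Z=1, Y=0, V=1) weight 3/320
  (U=1, W=1, X=0, Z=0, Y=0, V=0) weight 1/240
  … 39 more
Group by X:
  weight(X=0) = 4/15
  weight(X=1) = 7/60
Total weight = 4/15 + 7/60 = 23/60
P(X=0 | obs) = 4/15 / 23/60 = 16/23
P(X=1 | obs) = 7/60 / 23/60 = 7/23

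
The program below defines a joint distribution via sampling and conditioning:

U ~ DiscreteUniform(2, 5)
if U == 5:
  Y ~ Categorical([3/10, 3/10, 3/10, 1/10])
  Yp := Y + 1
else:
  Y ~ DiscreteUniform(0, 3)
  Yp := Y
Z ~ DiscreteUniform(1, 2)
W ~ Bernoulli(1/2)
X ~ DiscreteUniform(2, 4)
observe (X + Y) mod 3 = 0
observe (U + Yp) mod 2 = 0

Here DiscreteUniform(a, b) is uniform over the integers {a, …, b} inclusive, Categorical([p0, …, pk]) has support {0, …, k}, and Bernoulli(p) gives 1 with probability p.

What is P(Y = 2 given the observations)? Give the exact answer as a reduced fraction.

Enumerate traces; 32 have nonzero weight after conditioning:
  (U=2, Y=0, Z=1, W=0, X=3) weight 1/192
  (U=2, Y=0, Z=1, W=1, X=3) weight 1/192
  (U=2, Y=0, Z=2, W=0, X=3) weight 1/192
  (U=2, Y=0, Z=2, W=1, X=3) weight 1/192
  (U=2, Y=2, Z=1, W=0, X=4) weight 1/192
  (U=2, Y=2, Z=1, W=1, X=4) weight 1/192
  (U=2, Y=2, Z=2, W=0, X=4) weight 1/192
  (U=2, Y=2, Z=2, W=1, X=4) weight 1/192
  (U=3, Y=1, Z=1, W=0, X=2) weight 1/192
  (U=3, Y=3, Z=1, W=0, X=3) weight 1/192
  … 22 more
Group by Y:
  weight(Y=0) = 1/15
  weight(Y=1) = 1/48
  weight(Y=2) = 1/15
  weight(Y=3) = 1/48
Total weight = 1/15 + 1/48 + 1/15 + 1/48 = 7/40
P(Y=0 | obs) = 1/15 / 7/40 = 8/21
P(Y=1 | obs) = 1/48 / 7/40 = 5/42
P(Y=2 | obs) = 1/15 / 7/40 = 8/21
P(Y=3 | obs) = 1/48 / 7/40 = 5/42

P(Y = 2 | obs) = 8/21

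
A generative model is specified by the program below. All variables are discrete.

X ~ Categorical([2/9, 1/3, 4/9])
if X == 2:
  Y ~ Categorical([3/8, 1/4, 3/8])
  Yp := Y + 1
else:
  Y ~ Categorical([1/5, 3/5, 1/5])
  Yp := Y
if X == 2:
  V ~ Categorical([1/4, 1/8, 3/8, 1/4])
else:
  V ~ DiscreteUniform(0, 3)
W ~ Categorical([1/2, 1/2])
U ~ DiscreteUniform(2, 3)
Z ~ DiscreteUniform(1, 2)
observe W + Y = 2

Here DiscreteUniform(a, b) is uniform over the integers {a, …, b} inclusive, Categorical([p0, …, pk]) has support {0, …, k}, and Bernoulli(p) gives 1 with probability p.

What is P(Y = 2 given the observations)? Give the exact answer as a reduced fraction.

Enumerate traces; 96 have nonzero weight after conditioning:
  (X=0, Y=1, V=0, W=1, U=2, Z=1) weight 1/240
  (X=0, Y=1, V=0, W=1, U=2, Z=2) weight 1/240
  (X=0, Y=1, V=0, W=1, U=3, Z=1) weight 1/240
  (X=0, Y=1, V=0, W=1, U=3, Z=2) weight 1/240
  (X=0, Y=1, V=1, W=1, U=2, Z=1) weight 1/240
  (X=0, Y=1, V=1, W=1, U=2, Z=2) weight 1/240
  (X=0, Y=1, V=1, W=1, U=3, Z=1) weight 1/240
  (X=0, Y=1, V=1, W=1, U=3, Z=2) weight 1/240
  (X=0, Y=2, V=0, W=0, U=2, Z=1) weight 1/720
  … 87 more
Group by Y:
  weight(Y=1) = 2/9
  weight(Y=2) = 5/36
Total weight = 2/9 + 5/36 = 13/36
P(Y=1 | obs) = 2/9 / 13/36 = 8/13
P(Y=2 | obs) = 5/36 / 13/36 = 5/13

P(Y = 2 | obs) = 5/13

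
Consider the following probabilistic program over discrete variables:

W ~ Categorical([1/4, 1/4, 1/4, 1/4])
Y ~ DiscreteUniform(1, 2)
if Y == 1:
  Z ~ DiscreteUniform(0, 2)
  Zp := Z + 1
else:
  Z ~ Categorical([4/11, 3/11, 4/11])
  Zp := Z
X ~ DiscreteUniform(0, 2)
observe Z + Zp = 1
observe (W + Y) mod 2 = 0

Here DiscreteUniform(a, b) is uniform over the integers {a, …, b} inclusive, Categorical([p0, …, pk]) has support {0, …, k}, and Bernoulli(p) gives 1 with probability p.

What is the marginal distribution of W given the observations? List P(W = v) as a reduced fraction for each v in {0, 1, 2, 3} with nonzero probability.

P(W=1) = 1/2, P(W=3) = 1/2

Enumerate traces; 6 have nonzero weight after conditioning:
  (W=1, Y=1, Z=0, X=0) weight 1/72
  (W=1, Y=1, Z=0, X=1) weight 1/72
  (W=1, Y=1, Z=0, X=2) weight 1/72
  (W=3, Y=1, Z=0, X=0) weight 1/72
  (W=3, Y=1, Z=0, X=1) weight 1/72
  (W=3, Y=1, Z=0, X=2) weight 1/72
Group by W:
  weight(W=1) = 1/24
  weight(W=3) = 1/24
Total weight = 1/24 + 1/24 = 1/12
P(W=1 | obs) = 1/24 / 1/12 = 1/2
P(W=3 | obs) = 1/24 / 1/12 = 1/2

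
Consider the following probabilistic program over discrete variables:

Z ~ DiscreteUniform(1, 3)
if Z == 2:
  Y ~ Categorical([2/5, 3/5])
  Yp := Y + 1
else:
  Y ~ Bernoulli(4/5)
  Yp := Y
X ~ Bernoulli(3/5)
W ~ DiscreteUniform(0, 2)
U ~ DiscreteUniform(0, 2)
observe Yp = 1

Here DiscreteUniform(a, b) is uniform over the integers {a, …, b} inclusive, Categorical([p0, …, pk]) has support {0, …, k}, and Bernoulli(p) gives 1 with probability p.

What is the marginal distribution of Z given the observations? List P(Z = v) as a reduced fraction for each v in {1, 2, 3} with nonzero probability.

P(Z=1) = 2/5, P(Z=2) = 1/5, P(Z=3) = 2/5

Enumerate traces; 54 have nonzero weight after conditioning:
  (Z=1, Y=1, X=0, W=0, U=0) weight 8/675
  (Z=1, Y=1, X=0, W=0, U=1) weight 8/675
  (Z=1, Y=1, X=0, W=0, U=2) weight 8/675
  (Z=1, Y=1, X=0, W=1, U=0) weight 8/675
  (Z=1, Y=1, X=0, W=1, U=1) weight 8/675
  (Z=1, Y=1, X=0, W=1, U=2) weight 8/675
  (Z=1, Y=1, X=0, W=2, U=0) weight 8/675
  (Z=1, Y=1, X=0, W=2, U=1) weight 8/675
  (Z=2, Y=0, X=0, W=0, U=0) weight 4/675
  (Z=3, Y=1, X=0, W=0, U=0) weight 8/675
  … 44 more
Group by Z:
  weight(Z=1) = 4/15
  weight(Z=2) = 2/15
  weight(Z=3) = 4/15
Total weight = 4/15 + 2/15 + 4/15 = 2/3
P(Z=1 | obs) = 4/15 / 2/3 = 2/5
P(Z=2 | obs) = 2/15 / 2/3 = 1/5
P(Z=3 | obs) = 4/15 / 2/3 = 2/5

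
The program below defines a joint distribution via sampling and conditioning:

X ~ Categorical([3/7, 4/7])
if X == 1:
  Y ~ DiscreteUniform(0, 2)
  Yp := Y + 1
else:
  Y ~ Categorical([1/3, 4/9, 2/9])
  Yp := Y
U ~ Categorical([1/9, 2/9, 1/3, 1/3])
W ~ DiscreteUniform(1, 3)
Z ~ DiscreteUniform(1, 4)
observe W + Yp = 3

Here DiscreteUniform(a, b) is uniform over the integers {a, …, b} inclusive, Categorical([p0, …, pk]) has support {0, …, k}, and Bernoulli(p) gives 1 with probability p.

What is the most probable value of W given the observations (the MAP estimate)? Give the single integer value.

Enumerate traces; 80 have nonzero weight after conditioning:
  (X=0, Y=0, U=0, W=3, Z=1) weight 1/756
  (X=0, Y=0, U=0, W=3, Z=2) weight 1/756
  (X=0, Y=0, U=0, W=3, Z=3) weight 1/756
  (X=0, Y=0, U=0, W=3, Z=4) weight 1/756
  (X=0, Y=0, U=1, W=3, Z=1) weight 1/378
  (X=0, Y=0, U=1, W=3, Z=2) weight 1/378
  (X=0, Y=0, U=1, W=3, Z=3) weight 1/378
  (X=0, Y=0, U=1, W=3, Z=4) weight 1/378
  (X=0, Y=1, U=0, W=2, Z=1) weight 1/567
  (X=0, Y=2, U=0, W=1, Z=1) weight 1/1134
  … 70 more
Group by W:
  weight(W=1) = 2/21
  weight(W=2) = 8/63
  weight(W=3) = 1/21
Total weight = 2/21 + 8/63 + 1/21 = 17/63
P(W=1 | obs) = 2/21 / 17/63 = 6/17
P(W=2 | obs) = 8/63 / 17/63 = 8/17
P(W=3 | obs) = 1/21 / 17/63 = 3/17
argmax = 2

argmax_v P(W = v | obs) = 2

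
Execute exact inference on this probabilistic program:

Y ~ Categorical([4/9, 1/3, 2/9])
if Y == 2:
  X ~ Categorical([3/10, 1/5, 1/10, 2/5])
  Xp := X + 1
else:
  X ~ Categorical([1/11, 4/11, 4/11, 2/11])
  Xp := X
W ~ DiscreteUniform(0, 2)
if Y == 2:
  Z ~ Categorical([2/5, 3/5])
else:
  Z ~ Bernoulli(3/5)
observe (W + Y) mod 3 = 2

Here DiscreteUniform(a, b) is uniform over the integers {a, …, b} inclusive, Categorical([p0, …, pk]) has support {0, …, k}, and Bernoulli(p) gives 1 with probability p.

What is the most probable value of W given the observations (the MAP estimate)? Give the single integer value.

argmax_v P(W = v | obs) = 2

Enumerate traces; 24 have nonzero weight after conditioning:
  (Y=0, X=0, W=2, Z=0) weight 8/1485
  (Y=0, X=0, W=2, Z=1) weight 4/495
  (Y=0, X=1, W=2, Z=0) weight 32/1485
  (Y=0, X=1, W=2, Z=1) weight 16/495
  (Y=0, X=2, W=2, Z=0) weight 32/1485
  (Y=0, X=2, W=2, Z=1) weight 16/495
  (Y=0, X=3, W=2, Z=0) weight 16/1485
  (Y=0, X=3, W=2, Z=1) weight 8/495
  (Y=1, X=0, W=1, Z=0) weight 2/495
  (Y=2, X=0, W=0, Z=0) weight 2/225
  … 14 more
Group by W:
  weight(W=0) = 2/27
  weight(W=1) = 1/9
  weight(W=2) = 4/27
Total weight = 2/27 + 1/9 + 4/27 = 1/3
P(W=0 | obs) = 2/27 / 1/3 = 2/9
P(W=1 | obs) = 1/9 / 1/3 = 1/3
P(W=2 | obs) = 4/27 / 1/3 = 4/9
argmax = 2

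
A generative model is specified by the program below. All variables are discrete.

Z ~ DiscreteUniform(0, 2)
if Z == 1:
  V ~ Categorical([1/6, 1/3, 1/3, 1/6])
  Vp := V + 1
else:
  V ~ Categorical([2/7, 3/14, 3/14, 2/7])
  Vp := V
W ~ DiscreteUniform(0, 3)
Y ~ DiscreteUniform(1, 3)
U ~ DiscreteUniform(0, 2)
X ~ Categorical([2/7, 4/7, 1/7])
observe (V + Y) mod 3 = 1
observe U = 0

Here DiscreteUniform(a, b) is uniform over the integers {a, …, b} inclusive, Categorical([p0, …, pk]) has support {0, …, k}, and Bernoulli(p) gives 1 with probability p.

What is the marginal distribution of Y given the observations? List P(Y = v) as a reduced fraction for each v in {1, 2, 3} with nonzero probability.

Enumerate traces; 144 have nonzero weight after conditioning:
  (Z=0, V=0, W=0, Y=1, U=0, X=0) weight 1/1323
  (Z=0, V=0, W=0, Y=1, U=0, X=1) weight 2/1323
  (Z=0, V=0, W=0, Y=1, U=0, X=2) weight 1/2646
  (Z=0, V=0, W=1, Y=1, U=0, X=0) weight 1/1323
  (Z=0, V=0, W=1, Y=1, U=0, X=1) weight 2/1323
  (Z=0, V=0, W=1, Y=1, U=0, X=2) weight 1/2646
  (Z=0, V=0, W=2, Y=1, U=0, X=0) weight 1/1323
  (Z=0, V=0, W=2, Y=1, U=0, X=1) weight 2/1323
  (Z=0, V=1, W=0, Y=3, U=0, X=0) weight 1/1764
  (Z=0, V=2, W=0, Y=2, U=0, X=0) weight 1/1764
  … 134 more
Group by Y:
  weight(Y=1) = 31/567
  weight(Y=2) = 16/567
  weight(Y=3) = 16/567
Total weight = 31/567 + 16/567 + 16/567 = 1/9
P(Y=1 | obs) = 31/567 / 1/9 = 31/63
P(Y=2 | obs) = 16/567 / 1/9 = 16/63
P(Y=3 | obs) = 16/567 / 1/9 = 16/63

P(Y=1) = 31/63, P(Y=2) = 16/63, P(Y=3) = 16/63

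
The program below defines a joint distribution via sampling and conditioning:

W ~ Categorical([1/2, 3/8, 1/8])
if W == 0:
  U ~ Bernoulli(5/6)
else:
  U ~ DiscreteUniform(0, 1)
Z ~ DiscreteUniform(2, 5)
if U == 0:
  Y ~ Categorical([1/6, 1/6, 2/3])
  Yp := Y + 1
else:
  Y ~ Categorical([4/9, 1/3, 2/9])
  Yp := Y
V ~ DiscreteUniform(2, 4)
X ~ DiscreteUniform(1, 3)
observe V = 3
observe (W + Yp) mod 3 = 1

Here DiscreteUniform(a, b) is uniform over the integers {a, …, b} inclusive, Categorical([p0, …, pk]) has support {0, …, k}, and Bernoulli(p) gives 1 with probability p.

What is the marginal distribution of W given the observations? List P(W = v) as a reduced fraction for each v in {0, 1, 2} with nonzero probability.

P(W=0) = 44/111, P(W=1) = 20/37, P(W=2) = 7/111

Enumerate traces; 72 have nonzero weight after conditioning:
  (W=0, U=0, Z=2, Y=0, V=3, X=1) weight 1/2592
  (W=0, U=0, Z=2, Y=0, V=3, X=2) weight 1/2592
  (W=0, U=0, Z=2, Y=0, V=3, X=3) weight 1/2592
  (W=0, U=0, Z=3, Y=0, V=3, X=1) weight 1/2592
  (W=0, U=0, Z=3, Y=0, V=3, X=2) weight 1/2592
  (W=0, U=0, Z=3, Y=0, V=3, X=3) weight 1/2592
  (W=0, U=0, Z=4, Y=0, V=3, X=1) weight 1/2592
  (W=0, U=0, Z=4, Y=0, V=3, X=2) weight 1/2592
  (W=1, U=0, Z=2, Y=2, V=3, X=1) weight 1/288
  (W=2, U=0, Z=2, Y=1, V=3, X=1) weight 1/3456
  … 62 more
Group by W:
  weight(W=0) = 11/216
  weight(W=1) = 5/72
  weight(W=2) = 7/864
Total weight = 11/216 + 5/72 + 7/864 = 37/288
P(W=0 | obs) = 11/216 / 37/288 = 44/111
P(W=1 | obs) = 5/72 / 37/288 = 20/37
P(W=2 | obs) = 7/864 / 37/288 = 7/111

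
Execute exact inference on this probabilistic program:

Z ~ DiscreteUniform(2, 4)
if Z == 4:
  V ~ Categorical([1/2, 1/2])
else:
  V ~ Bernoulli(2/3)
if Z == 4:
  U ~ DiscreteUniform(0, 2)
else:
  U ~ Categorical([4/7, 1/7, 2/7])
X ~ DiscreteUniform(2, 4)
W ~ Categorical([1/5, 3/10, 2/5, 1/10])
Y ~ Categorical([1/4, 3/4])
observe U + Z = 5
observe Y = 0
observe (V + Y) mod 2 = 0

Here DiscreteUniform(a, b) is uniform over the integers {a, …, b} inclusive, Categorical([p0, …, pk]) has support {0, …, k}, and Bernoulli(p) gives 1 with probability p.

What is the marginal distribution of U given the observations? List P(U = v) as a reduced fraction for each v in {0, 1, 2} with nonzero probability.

P(U=1) = 7/11, P(U=2) = 4/11

Enumerate traces; 24 have nonzero weight after conditioning:
  (Z=3, V=0, U=2, X=2, W=0, Y=0) weight 1/1890
  (Z=3, V=0, U=2, X=2, W=1, Y=0) weight 1/1260
  (Z=3, V=0, U=2, X=2, W=2, Y=0) weight 1/945
  (Z=3, V=0, U=2, X=2, W=3, Y=0) weight 1/3780
  (Z=3, V=0, U=2, X=3, W=0, Y=0) weight 1/1890
  (Z=3, V=0, U=2, X=3, W=1, Y=0) weight 1/1260
  (Z=3, V=0, U=2, X=3, W=2, Y=0) weight 1/945
  (Z=3, V=0, U=2, X=3, W=3, Y=0) weight 1/3780
  (Z=4, V=0, U=1, X=2, W=0, Y=0) weight 1/1080
  … 15 more
Group by U:
  weight(U=1) = 1/72
  weight(U=2) = 1/126
Total weight = 1/72 + 1/126 = 11/504
P(U=1 | obs) = 1/72 / 11/504 = 7/11
P(U=2 | obs) = 1/126 / 11/504 = 4/11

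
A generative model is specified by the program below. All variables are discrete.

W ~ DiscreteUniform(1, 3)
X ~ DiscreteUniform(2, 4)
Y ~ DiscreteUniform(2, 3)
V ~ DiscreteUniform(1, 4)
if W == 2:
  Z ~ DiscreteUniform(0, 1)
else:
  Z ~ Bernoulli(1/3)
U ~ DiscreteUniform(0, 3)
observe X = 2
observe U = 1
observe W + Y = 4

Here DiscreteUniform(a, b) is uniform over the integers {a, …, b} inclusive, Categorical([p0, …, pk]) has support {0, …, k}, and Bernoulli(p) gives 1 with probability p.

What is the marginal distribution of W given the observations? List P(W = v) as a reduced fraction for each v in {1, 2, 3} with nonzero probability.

Enumerate traces; 16 have nonzero weight after conditioning:
  (W=1, X=2, Y=3, V=1, Z=0, U=1) weight 1/432
  (W=1, X=2, Y=3, V=1, Z=1, U=1) weight 1/864
  (W=1, X=2, Y=3, V=2, Z=0, U=1) weight 1/432
  (W=1, X=2, Y=3, V=2, Z=1, U=1) weight 1/864
  (W=1, X=2, Y=3, V=3, Z=0, U=1) weight 1/432
  (W=1, X=2, Y=3, V=3, Z=1, U=1) weight 1/864
  (W=1, X=2, Y=3, V=4, Z=0, U=1) weight 1/432
  (W=1, X=2, Y=3, V=4, Z=1, U=1) weight 1/864
  (W=2, X=2, Y=2, V=1, Z=0, U=1) weight 1/576
  … 7 more
Group by W:
  weight(W=1) = 1/72
  weight(W=2) = 1/72
Total weight = 1/72 + 1/72 = 1/36
P(W=1 | obs) = 1/72 / 1/36 = 1/2
P(W=2 | obs) = 1/72 / 1/36 = 1/2

P(W=1) = 1/2, P(W=2) = 1/2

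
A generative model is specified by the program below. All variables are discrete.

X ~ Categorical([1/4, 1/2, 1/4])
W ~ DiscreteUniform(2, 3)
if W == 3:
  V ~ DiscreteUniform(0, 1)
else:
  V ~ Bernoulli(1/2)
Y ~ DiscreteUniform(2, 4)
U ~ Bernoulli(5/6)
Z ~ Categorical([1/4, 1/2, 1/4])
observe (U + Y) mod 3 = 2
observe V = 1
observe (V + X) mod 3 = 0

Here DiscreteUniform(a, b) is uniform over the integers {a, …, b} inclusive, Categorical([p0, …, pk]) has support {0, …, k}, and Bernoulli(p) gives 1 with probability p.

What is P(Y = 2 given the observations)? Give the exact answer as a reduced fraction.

Enumerate traces; 12 have nonzero weight after conditioning:
  (X=2, W=2, V=1, Y=2, U=0, Z=0) weight 1/1152
  (X=2, W=2, V=1, Y=2, U=0, Z=1) weight 1/576
  (X=2, W=2, V=1, Y=2, U=0, Z=2) weight 1/1152
  (X=2, W=2, V=1, Y=4, U=1, Z=0) weight 5/1152
  (X=2, W=2, V=1, Y=4, U=1, Z=1) weight 5/576
  (X=2, W=2, V=1, Y=4, U=1, Z=2) weight 5/1152
  (X=2, W=3, V=1, Y=2, U=0, Z=0) weight 1/1152
  (X=2, W=3, V=1, Y=2, U=0, Z=1) weight 1/576
  … 4 more
Group by Y:
  weight(Y=2) = 1/144
  weight(Y=4) = 5/144
Total weight = 1/144 + 5/144 = 1/24
P(Y=2 | obs) = 1/144 / 1/24 = 1/6
P(Y=4 | obs) = 5/144 / 1/24 = 5/6

P(Y = 2 | obs) = 1/6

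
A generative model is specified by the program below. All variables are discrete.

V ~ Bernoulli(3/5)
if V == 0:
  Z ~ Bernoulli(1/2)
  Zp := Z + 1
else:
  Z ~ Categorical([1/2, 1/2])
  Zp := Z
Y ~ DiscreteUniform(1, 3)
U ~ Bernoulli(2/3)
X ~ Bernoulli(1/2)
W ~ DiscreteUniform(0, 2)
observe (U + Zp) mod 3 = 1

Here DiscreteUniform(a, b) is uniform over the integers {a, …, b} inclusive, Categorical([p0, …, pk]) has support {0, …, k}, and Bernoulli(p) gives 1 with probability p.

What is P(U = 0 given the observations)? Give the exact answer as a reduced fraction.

P(U = 0 | obs) = 5/11

Enumerate traces; 54 have nonzero weight after conditioning:
  (V=0, Z=0, Y=1, U=0, X=0, W=0) weight 1/270
  (V=0, Z=0, Y=1, U=0, X=0, W=1) weight 1/270
  (V=0, Z=0, Y=1, U=0, X=0, W=2) weight 1/270
  (V=0, Z=0, Y=1, U=0, X=1, W=0) weight 1/270
  (V=0, Z=0, Y=1, U=0, X=1, W=1) weight 1/270
  (V=0, Z=0, Y=1, U=0, X=1, W=2) weight 1/270
  (V=0, Z=0, Y=2, U=0, X=0, W=0) weight 1/270
  (V=0, Z=0, Y=2, U=0, X=0, W=1) weight 1/270
  (V=1, Z=0, Y=1, U=1, X=0, W=0) weight 1/90
  … 45 more
Group by U:
  weight(U=0) = 1/6
  weight(U=1) = 1/5
Total weight = 1/6 + 1/5 = 11/30
P(U=0 | obs) = 1/6 / 11/30 = 5/11
P(U=1 | obs) = 1/5 / 11/30 = 6/11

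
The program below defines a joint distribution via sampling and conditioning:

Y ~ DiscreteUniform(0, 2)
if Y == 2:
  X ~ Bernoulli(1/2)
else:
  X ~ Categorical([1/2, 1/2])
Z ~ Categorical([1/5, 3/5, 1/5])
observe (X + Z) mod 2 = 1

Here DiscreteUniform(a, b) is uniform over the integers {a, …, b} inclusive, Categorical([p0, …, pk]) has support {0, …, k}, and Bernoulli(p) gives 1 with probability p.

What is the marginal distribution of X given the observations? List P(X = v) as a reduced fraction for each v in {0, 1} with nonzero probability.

Enumerate traces; 9 have nonzero weight after conditioning:
  (Y=0, X=0, Z=1) weight 1/10
  (Y=0, X=1, Z=0) weight 1/30
  (Y=0, X=1, Z=2) weight 1/30
  (Y=1, X=0, Z=1) weight 1/10
  (Y=1, X=1, Z=0) weight 1/30
  (Y=1, X=1, Z=2) weight 1/30
  (Y=2, X=0, Z=1) weight 1/10
  (Y=2, X=1, Z=0) weight 1/30
  … 1 more
Group by X:
  weight(X=0) = 3/10
  weight(X=1) = 1/5
Total weight = 3/10 + 1/5 = 1/2
P(X=0 | obs) = 3/10 / 1/2 = 3/5
P(X=1 | obs) = 1/5 / 1/2 = 2/5

P(X=0) = 3/5, P(X=1) = 2/5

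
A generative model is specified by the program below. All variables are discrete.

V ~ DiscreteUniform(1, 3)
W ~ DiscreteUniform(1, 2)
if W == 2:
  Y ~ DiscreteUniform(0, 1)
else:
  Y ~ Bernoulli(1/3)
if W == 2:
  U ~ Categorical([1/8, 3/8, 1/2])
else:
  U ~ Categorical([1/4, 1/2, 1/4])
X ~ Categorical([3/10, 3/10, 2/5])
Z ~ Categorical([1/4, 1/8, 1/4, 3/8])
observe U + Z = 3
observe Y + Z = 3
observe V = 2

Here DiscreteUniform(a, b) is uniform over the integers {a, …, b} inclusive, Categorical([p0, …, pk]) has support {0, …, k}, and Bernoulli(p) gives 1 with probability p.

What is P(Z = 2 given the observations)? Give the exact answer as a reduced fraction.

Enumerate traces; 12 have nonzero weight after conditioning:
  (V=2, W=1, Y=0, U=0, X=0, Z=3) weight 1/320
  (V=2, W=1, Y=0, U=0, X=1, Z=3) weight 1/320
  (V=2, W=1, Y=0, U=0, X=2, Z=3) weight 1/240
  (V=2, W=1, Y=1, U=1, X=0, Z=2) weight 1/480
  (V=2, W=1, Y=1, U=1, X=1, Z=2) weight 1/480
  (V=2, W=1, Y=1, U=1, X=2, Z=2) weight 1/360
  (V=2, W=2, Y=0, U=0, X=0, Z=3) weight 3/2560
  (V=2, W=2, Y=0, U=0, X=1, Z=3) weight 3/2560
  … 4 more
Group by Z:
  weight(Z=2) = 17/1152
  weight(Z=3) = 11/768
Total weight = 17/1152 + 11/768 = 67/2304
P(Z=2 | obs) = 17/1152 / 67/2304 = 34/67
P(Z=3 | obs) = 11/768 / 67/2304 = 33/67

P(Z = 2 | obs) = 34/67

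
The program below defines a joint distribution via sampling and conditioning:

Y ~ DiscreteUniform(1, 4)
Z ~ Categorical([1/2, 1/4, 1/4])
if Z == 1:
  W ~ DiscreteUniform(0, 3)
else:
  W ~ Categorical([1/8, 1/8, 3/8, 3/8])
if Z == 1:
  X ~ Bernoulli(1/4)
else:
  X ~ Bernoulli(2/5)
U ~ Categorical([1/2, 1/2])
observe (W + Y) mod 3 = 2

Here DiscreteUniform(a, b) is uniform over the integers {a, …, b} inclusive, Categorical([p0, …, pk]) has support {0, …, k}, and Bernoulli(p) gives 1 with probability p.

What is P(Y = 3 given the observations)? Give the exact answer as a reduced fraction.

P(Y = 3 | obs) = 11/37

Enumerate traces; 60 have nonzero weight after conditioning:
  (Y=1, Z=0, W=1, X=0, U=0) weight 3/640
  (Y=1, Z=0, W=1, X=0, U=1) weight 3/640
  (Y=1, Z=0, W=1, X=1, U=0) weight 1/320
  (Y=1, Z=0, W=1, X=1, U=1) weight 1/320
  (Y=1, Z=1, W=1, X=0, U=0) weight 3/512
  (Y=1, Z=1, W=1, X=0, U=1) weight 3/512
  (Y=1, Z=1, W=1, X=1, U=0) weight 1/512
  (Y=1, Z=1, W=1, X=1, U=1) weight 1/512
  (Y=2, Z=0, W=0, X=0, U=0) weight 3/640
  (Y=3, Z=0, W=2, X=0, U=0) weight 9/640
  … 50 more
Group by Y:
  weight(Y=1) = 5/128
  weight(Y=2) = 1/8
  weight(Y=3) = 11/128
  weight(Y=4) = 5/128
Total weight = 5/128 + 1/8 + 11/128 + 5/128 = 37/128
P(Y=1 | obs) = 5/128 / 37/128 = 5/37
P(Y=2 | obs) = 1/8 / 37/128 = 16/37
P(Y=3 | obs) = 11/128 / 37/128 = 11/37
P(Y=4 | obs) = 5/128 / 37/128 = 5/37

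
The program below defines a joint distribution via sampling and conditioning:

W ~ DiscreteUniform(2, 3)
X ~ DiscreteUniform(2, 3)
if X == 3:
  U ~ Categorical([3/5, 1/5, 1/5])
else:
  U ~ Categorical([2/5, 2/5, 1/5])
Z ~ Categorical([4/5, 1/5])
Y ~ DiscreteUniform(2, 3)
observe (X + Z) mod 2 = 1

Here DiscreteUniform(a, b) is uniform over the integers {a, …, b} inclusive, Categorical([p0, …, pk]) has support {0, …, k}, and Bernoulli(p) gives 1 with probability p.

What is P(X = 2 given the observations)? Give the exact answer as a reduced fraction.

Enumerate traces; 24 have nonzero weight after conditioning:
  (W=2, X=2, U=0, Z=1, Y=2) weight 1/100
  (W=2, X=2, U=0, Z=1, Y=3) weight 1/100
  (W=2, X=2, U=1, Z=1, Y=2) weight 1/100
  (W=2, X=2, U=1, Z=1, Y=3) weight 1/100
  (W=2, X=2, U=2, Z=1, Y=2) weight 1/200
  (W=2, X=2, U=2, Z=1, Y=3) weight 1/200
  (W=2, X=3, U=0, Z=0, Y=2) weight 3/50
  (W=2, X=3, U=0, Z=0, Y=3) weight 3/50
  … 16 more
Group by X:
  weight(X=2) = 1/10
  weight(X=3) = 2/5
Total weight = 1/10 + 2/5 = 1/2
P(X=2 | obs) = 1/10 / 1/2 = 1/5
P(X=3 | obs) = 2/5 / 1/2 = 4/5

P(X = 2 | obs) = 1/5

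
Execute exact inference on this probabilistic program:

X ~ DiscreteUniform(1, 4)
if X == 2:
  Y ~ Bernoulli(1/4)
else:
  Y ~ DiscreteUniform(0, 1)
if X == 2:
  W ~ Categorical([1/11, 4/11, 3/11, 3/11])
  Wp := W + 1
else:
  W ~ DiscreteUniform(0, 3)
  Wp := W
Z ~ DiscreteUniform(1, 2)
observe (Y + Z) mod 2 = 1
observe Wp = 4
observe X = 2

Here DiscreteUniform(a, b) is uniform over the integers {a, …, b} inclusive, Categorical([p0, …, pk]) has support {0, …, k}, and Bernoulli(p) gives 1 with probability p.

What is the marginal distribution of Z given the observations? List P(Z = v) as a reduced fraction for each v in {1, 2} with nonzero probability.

P(Z=1) = 3/4, P(Z=2) = 1/4

Enumerate traces; 2 have nonzero weight after conditioning:
  (X=2, Y=0, W=3, Z=1) weight 9/352
  (X=2, Y=1, W=3, Z=2) weight 3/352
Group by Z:
  weight(Z=1) = 9/352
  weight(Z=2) = 3/352
Total weight = 9/352 + 3/352 = 3/88
P(Z=1 | obs) = 9/352 / 3/88 = 3/4
P(Z=2 | obs) = 3/352 / 3/88 = 1/4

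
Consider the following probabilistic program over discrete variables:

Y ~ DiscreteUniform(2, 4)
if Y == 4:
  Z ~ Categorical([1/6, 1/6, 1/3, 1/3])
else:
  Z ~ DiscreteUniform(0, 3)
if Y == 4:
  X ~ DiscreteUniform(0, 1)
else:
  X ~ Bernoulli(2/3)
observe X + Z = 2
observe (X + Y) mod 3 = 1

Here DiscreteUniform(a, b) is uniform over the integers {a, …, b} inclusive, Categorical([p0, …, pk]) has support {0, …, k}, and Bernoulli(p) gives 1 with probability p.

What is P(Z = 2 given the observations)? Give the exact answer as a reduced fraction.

P(Z = 2 | obs) = 1/2

Enumerate traces; 2 have nonzero weight after conditioning:
  (Y=3, Z=1, X=1) weight 1/18
  (Y=4, Z=2, X=0) weight 1/18
Group by Z:
  weight(Z=1) = 1/18
  weight(Z=2) = 1/18
Total weight = 1/18 + 1/18 = 1/9
P(Z=1 | obs) = 1/18 / 1/9 = 1/2
P(Z=2 | obs) = 1/18 / 1/9 = 1/2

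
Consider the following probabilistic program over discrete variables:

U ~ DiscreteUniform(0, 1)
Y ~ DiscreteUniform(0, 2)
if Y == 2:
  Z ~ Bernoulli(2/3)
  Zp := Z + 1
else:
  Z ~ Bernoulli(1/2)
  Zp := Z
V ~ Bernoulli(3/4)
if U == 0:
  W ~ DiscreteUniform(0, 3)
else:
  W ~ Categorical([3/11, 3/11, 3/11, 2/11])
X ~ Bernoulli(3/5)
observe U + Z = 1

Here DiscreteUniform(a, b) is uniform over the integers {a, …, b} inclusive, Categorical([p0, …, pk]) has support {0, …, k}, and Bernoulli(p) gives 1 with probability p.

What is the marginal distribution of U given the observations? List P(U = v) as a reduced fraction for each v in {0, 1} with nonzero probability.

P(U=0) = 5/9, P(U=1) = 4/9

Enumerate traces; 96 have nonzero weight after conditioning:
  (U=0, Y=0, Z=1, V=0, W=0, X=0) weight 1/480
  (U=0, Y=0, Z=1, V=0, W=0, X=1) weight 1/320
  (U=0, Y=0, Z=1, V=0, W=1, X=0) weight 1/480
  (U=0, Y=0, Z=1, V=0, W=1, X=1) weight 1/320
  (U=0, Y=0, Z=1, V=0, W=2, X=0) weight 1/480
  (U=0, Y=0, Z=1, V=0, W=2, X=1) weight 1/320
  (U=0, Y=0, Z=1, V=0, W=3, X=0) weight 1/480
  (U=0, Y=0, Z=1, V=0, W=3, X=1) weight 1/320
  (U=1, Y=0, Z=0, V=0, W=0, X=0) weight 1/440
  … 87 more
Group by U:
  weight(U=0) = 5/18
  weight(U=1) = 2/9
Total weight = 5/18 + 2/9 = 1/2
P(U=0 | obs) = 5/18 / 1/2 = 5/9
P(U=1 | obs) = 2/9 / 1/2 = 4/9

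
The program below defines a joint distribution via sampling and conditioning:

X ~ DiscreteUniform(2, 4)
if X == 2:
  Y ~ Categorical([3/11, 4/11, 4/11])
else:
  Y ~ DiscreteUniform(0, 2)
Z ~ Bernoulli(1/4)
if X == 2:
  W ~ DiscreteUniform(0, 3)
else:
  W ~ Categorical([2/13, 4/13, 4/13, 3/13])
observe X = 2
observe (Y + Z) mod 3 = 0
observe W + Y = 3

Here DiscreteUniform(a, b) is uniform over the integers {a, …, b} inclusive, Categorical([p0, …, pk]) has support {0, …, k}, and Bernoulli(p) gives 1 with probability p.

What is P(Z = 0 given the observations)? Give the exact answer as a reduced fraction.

Enumerate traces; 2 have nonzero weight after conditioning:
  (X=2, Y=0, Z=0, W=3) weight 3/176
  (X=2, Y=2, Z=1, W=1) weight 1/132
Group by Z:
  weight(Z=0) = 3/176
  weight(Z=1) = 1/132
Total weight = 3/176 + 1/132 = 13/528
P(Z=0 | obs) = 3/176 / 13/528 = 9/13
P(Z=1 | obs) = 1/132 / 13/528 = 4/13

P(Z = 0 | obs) = 9/13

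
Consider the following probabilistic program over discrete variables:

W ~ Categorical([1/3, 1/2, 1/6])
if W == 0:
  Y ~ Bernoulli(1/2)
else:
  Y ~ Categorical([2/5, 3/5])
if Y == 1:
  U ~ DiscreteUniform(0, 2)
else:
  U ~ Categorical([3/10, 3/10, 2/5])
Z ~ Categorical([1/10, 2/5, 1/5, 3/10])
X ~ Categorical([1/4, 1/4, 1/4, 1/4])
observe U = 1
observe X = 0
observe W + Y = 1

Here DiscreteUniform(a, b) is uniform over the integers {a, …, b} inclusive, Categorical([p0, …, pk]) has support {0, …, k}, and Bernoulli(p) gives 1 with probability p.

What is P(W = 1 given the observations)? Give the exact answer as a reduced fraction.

P(W = 1 | obs) = 27/52

Enumerate traces; 8 have nonzero weight after conditioning:
  (W=0, Y=1, U=1, Z=0, X=0) weight 1/720
  (W=0, Y=1, U=1, Z=1, X=0) weight 1/180
  (W=0, Y=1, U=1, Z=2, X=0) weight 1/360
  (W=0, Y=1, U=1, Z=3, X=0) weight 1/240
  (W=1, Y=0, U=1, Z=0, X=0) weight 3/2000
  (W=1, Y=0, U=1, Z=1, X=0) weight 3/500
  (W=1, Y=0, U=1, Z=2, X=0) weight 3/1000
  (W=1, Y=0, U=1, Z=3, X=0) weight 9/2000
Group by W:
  weight(W=0) = 1/72
  weight(W=1) = 3/200
Total weight = 1/72 + 3/200 = 13/450
P(W=0 | obs) = 1/72 / 13/450 = 25/52
P(W=1 | obs) = 3/200 / 13/450 = 27/52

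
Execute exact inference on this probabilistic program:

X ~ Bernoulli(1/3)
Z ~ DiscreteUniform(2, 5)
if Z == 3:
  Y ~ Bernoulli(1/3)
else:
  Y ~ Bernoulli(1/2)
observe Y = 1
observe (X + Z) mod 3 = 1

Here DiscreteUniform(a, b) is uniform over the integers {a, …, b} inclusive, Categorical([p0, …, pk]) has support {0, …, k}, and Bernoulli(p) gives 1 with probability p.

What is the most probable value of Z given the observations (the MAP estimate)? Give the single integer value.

Enumerate traces; 2 have nonzero weight after conditioning:
  (X=0, Z=4, Y=1) weight 1/12
  (X=1, Z=3, Y=1) weight 1/36
Group by Z:
  weight(Z=3) = 1/36
  weight(Z=4) = 1/12
Total weight = 1/36 + 1/12 = 1/9
P(Z=3 | obs) = 1/36 / 1/9 = 1/4
P(Z=4 | obs) = 1/12 / 1/9 = 3/4
argmax = 4

argmax_v P(Z = v | obs) = 4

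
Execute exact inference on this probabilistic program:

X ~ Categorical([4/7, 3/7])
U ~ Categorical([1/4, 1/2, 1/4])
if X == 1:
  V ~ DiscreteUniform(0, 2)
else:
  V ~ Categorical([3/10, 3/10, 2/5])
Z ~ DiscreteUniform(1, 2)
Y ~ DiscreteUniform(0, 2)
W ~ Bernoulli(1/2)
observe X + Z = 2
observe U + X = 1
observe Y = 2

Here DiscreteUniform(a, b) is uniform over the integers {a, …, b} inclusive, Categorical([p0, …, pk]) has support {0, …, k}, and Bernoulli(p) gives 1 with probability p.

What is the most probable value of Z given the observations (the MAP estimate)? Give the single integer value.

Enumerate traces; 12 have nonzero weight after conditioning:
  (X=0, U=1, V=0, Z=2, Y=2, W=0) weight 1/140
  (X=0, U=1, V=0, Z=2, Y=2, W=1) weight 1/140
  (X=0, U=1, V=1, Z=2, Y=2, W=0) weight 1/140
  (X=0, U=1, V=1, Z=2, Y=2, W=1) weight 1/140
  (X=0, U=1, V=2, Z=2, Y=2, W=0) weight 1/105
  (X=0, U=1, V=2, Z=2, Y=2, W=1) weight 1/105
  (X=1, U=0, V=0, Z=1, Y=2, W=0) weight 1/336
  (X=1, U=0, V=0, Z=1, Y=2, W=1) weight 1/336
  … 4 more
Group by Z:
  weight(Z=1) = 1/56
  weight(Z=2) = 1/21
Total weight = 1/56 + 1/21 = 11/168
P(Z=1 | obs) = 1/56 / 11/168 = 3/11
P(Z=2 | obs) = 1/21 / 11/168 = 8/11
argmax = 2

argmax_v P(Z = v | obs) = 2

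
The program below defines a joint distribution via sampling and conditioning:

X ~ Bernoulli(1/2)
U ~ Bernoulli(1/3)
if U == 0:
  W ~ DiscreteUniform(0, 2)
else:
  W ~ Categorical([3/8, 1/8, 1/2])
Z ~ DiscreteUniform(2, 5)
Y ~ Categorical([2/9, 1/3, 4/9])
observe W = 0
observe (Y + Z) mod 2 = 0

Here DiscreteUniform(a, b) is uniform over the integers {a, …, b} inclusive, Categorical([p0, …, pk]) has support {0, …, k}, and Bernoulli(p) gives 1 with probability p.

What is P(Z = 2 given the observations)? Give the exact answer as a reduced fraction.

Enumerate traces; 24 have nonzero weight after conditioning:
  (X=0, U=0, W=0, Z=2, Y=0) weight 1/162
  (X=0, U=0, W=0, Z=2, Y=2) weight 1/81
  (X=0, U=0, W=0, Z=3, Y=1) weight 1/108
  (X=0, U=0, W=0, Z=4, Y=0) weight 1/162
  (X=0, U=0, W=0, Z=4, Y=2) weight 1/81
  (X=0, U=0, W=0, Z=5, Y=1) weight 1/108
  (X=0, U=1, W=0, Z=2, Y=0) weight 1/288
  (X=0, U=1, W=0, Z=2, Y=2) weight 1/144
  … 16 more
Group by Z:
  weight(Z=2) = 25/432
  weight(Z=3) = 25/864
  weight(Z=4) = 25/432
  weight(Z=5) = 25/864
Total weight = 25/432 + 25/864 + 25/432 + 25/864 = 25/144
P(Z=2 | obs) = 25/432 / 25/144 = 1/3
P(Z=3 | obs) = 25/864 / 25/144 = 1/6
P(Z=4 | obs) = 25/432 / 25/144 = 1/3
P(Z=5 | obs) = 25/864 / 25/144 = 1/6

P(Z = 2 | obs) = 1/3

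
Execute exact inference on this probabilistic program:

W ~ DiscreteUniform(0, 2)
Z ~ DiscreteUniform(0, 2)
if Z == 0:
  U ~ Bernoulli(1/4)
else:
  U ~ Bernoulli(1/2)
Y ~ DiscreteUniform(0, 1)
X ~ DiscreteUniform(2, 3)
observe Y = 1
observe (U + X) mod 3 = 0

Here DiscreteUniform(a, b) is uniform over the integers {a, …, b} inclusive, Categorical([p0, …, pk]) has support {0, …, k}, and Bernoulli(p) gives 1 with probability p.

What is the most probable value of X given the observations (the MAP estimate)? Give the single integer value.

Enumerate traces; 18 have nonzero weight after conditioning:
  (W=0, Z=0, U=0, Y=1, X=3) weight 1/48
  (W=0, Z=0, U=1, Y=1, X=2) weight 1/144
  (W=0, Z=1, U=0, Y=1, X=3) weight 1/72
  (W=0, Z=1, U=1, Y=1, X=2) weight 1/72
  (W=0, Z=2, U=0, Y=1, X=3) weight 1/72
  (W=0, Z=2, U=1, Y=1, X=2) weight 1/72
  (W=1, Z=0, U=0, Y=1, X=3) weight 1/48
  (W=1, Z=0, U=1, Y=1, X=2) weight 1/144
  … 10 more
Group by X:
  weight(X=2) = 5/48
  weight(X=3) = 7/48
Total weight = 5/48 + 7/48 = 1/4
P(X=2 | obs) = 5/48 / 1/4 = 5/12
P(X=3 | obs) = 7/48 / 1/4 = 7/12
argmax = 3

argmax_v P(X = v | obs) = 3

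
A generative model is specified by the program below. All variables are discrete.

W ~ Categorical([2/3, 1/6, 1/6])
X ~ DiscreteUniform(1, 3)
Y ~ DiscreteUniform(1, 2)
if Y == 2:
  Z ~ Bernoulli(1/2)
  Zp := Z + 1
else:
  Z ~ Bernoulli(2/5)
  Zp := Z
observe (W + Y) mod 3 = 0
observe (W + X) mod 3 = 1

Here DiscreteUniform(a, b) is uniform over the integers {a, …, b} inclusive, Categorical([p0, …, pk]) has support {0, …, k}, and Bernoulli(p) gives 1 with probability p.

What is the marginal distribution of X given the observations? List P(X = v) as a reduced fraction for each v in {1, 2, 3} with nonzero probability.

Enumerate traces; 4 have nonzero weight after conditioning:
  (W=1, X=3, Y=2, Z=0) weight 1/72
  (W=1, X=3, Y=2, Z=1) weight 1/72
  (W=2, X=2, Y=1, Z=0) weight 1/60
  (W=2, X=2, Y=1, Z=1) weight 1/90
Group by X:
  weight(X=2) = 1/36
  weight(X=3) = 1/36
Total weight = 1/36 + 1/36 = 1/18
P(X=2 | obs) = 1/36 / 1/18 = 1/2
P(X=3 | obs) = 1/36 / 1/18 = 1/2

P(X=2) = 1/2, P(X=3) = 1/2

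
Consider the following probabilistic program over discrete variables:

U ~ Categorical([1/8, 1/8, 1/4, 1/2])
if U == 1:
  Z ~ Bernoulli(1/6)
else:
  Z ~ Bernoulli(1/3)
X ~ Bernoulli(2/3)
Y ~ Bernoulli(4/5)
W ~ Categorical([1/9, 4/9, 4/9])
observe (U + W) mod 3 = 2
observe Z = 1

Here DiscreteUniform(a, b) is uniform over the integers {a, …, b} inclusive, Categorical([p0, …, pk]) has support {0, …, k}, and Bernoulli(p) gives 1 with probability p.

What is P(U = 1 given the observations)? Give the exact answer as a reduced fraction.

Enumerate traces; 16 have nonzero weight after conditioning:
  (U=0, Z=1, X=0, Y=0, W=2) weight 1/810
  (U=0, Z=1, X=0, Y=1, W=2) weight 2/405
  (U=0, Z=1, X=1, Y=0, W=2) weight 1/405
  (U=0, Z=1, X=1, Y=1, W=2) weight 4/405
  (U=1, Z=1, X=0, Y=0, W=1) weight 1/1620
  (U=1, Z=1, X=0, Y=1, W=1) weight 1/405
  (U=1, Z=1, X=1, Y=0, W=1) weight 1/810
  (U=1, Z=1, X=1, Y=1, W=1) weight 2/405
  (U=2, Z=1, X=0, Y=0, W=0) weight 1/1620
  (U=3, Z=1, X=0, Y=0, W=2) weight 2/405
  … 6 more
Group by U:
  weight(U=0) = 1/54
  weight(U=1) = 1/108
  weight(U=2) = 1/108
  weight(U=3) = 2/27
Total weight = 1/54 + 1/108 + 1/108 + 2/27 = 1/9
P(U=0 | obs) = 1/54 / 1/9 = 1/6
P(U=1 | obs) = 1/108 / 1/9 = 1/12
P(U=2 | obs) = 1/108 / 1/9 = 1/12
P(U=3 | obs) = 2/27 / 1/9 = 2/3

P(U = 1 | obs) = 1/12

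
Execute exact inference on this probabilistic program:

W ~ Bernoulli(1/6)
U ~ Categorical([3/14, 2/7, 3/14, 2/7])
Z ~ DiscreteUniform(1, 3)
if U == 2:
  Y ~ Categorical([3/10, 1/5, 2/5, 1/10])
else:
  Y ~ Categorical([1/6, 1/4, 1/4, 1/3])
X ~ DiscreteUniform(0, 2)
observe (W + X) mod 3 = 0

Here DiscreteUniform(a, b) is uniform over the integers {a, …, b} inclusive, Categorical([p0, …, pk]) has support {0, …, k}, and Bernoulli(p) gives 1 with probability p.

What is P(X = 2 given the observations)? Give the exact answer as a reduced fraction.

Enumerate traces; 96 have nonzero weight after conditioning:
  (W=0, U=0, Z=1, Y=0, X=0) weight 5/1512
  (W=0, U=0, Z=1, Y=1, X=0) weight 5/1008
  (W=0, U=0, Z=1, Y=2, X=0) weight 5/1008
  (W=0, U=0, Z=1, Y=3, X=0) weight 5/756
  (W=0, U=0, Z=2, Y=0, X=0) weight 5/1512
  (W=0, U=0, Z=2, Y=1, X=0) weight 5/1008
  (W=0, U=0, Z=2, Y=2, X=0) weight 5/1008
  (W=0, U=0, Z=2, Y=3, X=0) weight 5/756
  (W=1, U=0, Z=1, Y=0, X=2) weight 1/1512
  … 87 more
Group by X:
  weight(X=0) = 5/18
  weight(X=2) = 1/18
Total weight = 5/18 + 1/18 = 1/3
P(X=0 | obs) = 5/18 / 1/3 = 5/6
P(X=2 | obs) = 1/18 / 1/3 = 1/6

P(X = 2 | obs) = 1/6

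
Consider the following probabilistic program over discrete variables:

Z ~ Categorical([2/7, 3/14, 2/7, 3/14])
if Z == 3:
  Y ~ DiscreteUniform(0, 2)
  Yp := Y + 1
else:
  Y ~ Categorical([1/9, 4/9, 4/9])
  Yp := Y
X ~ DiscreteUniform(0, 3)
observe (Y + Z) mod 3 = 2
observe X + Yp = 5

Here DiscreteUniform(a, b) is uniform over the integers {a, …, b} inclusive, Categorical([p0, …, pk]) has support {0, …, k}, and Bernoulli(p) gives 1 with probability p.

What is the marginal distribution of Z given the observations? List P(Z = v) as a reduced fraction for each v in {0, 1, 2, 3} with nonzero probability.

P(Z=0) = 16/25, P(Z=3) = 9/25

Enumerate traces; 2 have nonzero weight after conditioning:
  (Z=0, Y=2, X=3) weight 2/63
  (Z=3, Y=2, X=2) weight 1/56
Group by Z:
  weight(Z=0) = 2/63
  weight(Z=3) = 1/56
Total weight = 2/63 + 1/56 = 25/504
P(Z=0 | obs) = 2/63 / 25/504 = 16/25
P(Z=3 | obs) = 1/56 / 25/504 = 9/25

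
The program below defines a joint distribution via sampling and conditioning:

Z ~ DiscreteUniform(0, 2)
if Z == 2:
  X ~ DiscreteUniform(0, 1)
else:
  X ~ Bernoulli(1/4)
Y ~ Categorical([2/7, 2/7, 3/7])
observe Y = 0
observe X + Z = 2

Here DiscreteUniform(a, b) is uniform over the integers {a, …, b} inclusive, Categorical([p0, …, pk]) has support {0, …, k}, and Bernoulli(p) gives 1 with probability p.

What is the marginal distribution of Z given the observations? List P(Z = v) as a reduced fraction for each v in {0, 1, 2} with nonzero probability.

Enumerate traces; 2 have nonzero weight after conditioning:
  (Z=1, X=1, Y=0) weight 1/42
  (Z=2, X=0, Y=0) weight 1/21
Group by Z:
  weight(Z=1) = 1/42
  weight(Z=2) = 1/21
Total weight = 1/42 + 1/21 = 1/14
P(Z=1 | obs) = 1/42 / 1/14 = 1/3
P(Z=2 | obs) = 1/21 / 1/14 = 2/3

P(Z=1) = 1/3, P(Z=2) = 2/3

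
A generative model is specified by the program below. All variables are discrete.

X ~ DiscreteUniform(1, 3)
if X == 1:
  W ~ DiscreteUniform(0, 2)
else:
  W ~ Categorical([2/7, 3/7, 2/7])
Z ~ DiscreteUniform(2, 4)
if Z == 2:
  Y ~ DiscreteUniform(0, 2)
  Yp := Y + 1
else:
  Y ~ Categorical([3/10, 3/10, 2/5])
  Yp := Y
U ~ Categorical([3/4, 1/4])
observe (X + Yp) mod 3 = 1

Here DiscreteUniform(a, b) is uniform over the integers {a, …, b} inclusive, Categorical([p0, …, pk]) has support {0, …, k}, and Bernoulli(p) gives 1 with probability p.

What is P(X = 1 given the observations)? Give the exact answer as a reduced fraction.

Enumerate traces; 54 have nonzero weight after conditioning:
  (X=1, W=0, Z=2, Y=2, U=0) weight 1/108
  (X=1, W=0, Z=2, Y=2, U=1) weight 1/324
  (X=1, W=0, Z=3, Y=0, U=0) weight 1/120
  (X=1, W=0, Z=3, Y=0, U=1) weight 1/360
  (X=1, W=0, Z=4, Y=0, U=0) weight 1/120
  (X=1, W=0, Z=4, Y=0, U=1) weight 1/360
  (X=1, W=1, Z=2, Y=2, U=0) weight 1/108
  (X=1, W=1, Z=2, Y=2, U=1) weight 1/324
  (X=2, W=0, Z=2, Y=1, U=0) weight 1/126
  (X=3, W=0, Z=2, Y=0, U=0) weight 1/126
  … 44 more
Group by X:
  weight(X=1) = 14/135
  weight(X=2) = 17/135
  weight(X=3) = 14/135
Total weight = 14/135 + 17/135 + 14/135 = 1/3
P(X=1 | obs) = 14/135 / 1/3 = 14/45
P(X=2 | obs) = 17/135 / 1/3 = 17/45
P(X=3 | obs) = 14/135 / 1/3 = 14/45

P(X = 1 | obs) = 14/45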